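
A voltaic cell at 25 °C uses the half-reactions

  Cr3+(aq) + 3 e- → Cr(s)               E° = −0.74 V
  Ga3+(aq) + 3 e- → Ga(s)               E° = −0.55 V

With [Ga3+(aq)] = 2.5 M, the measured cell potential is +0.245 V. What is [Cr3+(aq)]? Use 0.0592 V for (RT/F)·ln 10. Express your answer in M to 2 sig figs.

The Ga³⁺/Ga couple has the larger reduction potential, so it is the cathode: E°cell = −0.55 − (−0.74) = +0.19 V and n = 3.
Since E = E° − (0.0592/n)·log Q, log Q = n(E° − E)/0.0592 = −2.787.
The balanced reaction is Ga3+(aq) + Cr(s) → Ga(s) + Cr3+(aq), so Q = [Cr3+(aq)] / [Ga3+(aq)].
Substituting the known concentrations and solving, log [Cr3+(aq)] = −2.389 and [Cr3+(aq)] = 0.0041 M.

0.0041 M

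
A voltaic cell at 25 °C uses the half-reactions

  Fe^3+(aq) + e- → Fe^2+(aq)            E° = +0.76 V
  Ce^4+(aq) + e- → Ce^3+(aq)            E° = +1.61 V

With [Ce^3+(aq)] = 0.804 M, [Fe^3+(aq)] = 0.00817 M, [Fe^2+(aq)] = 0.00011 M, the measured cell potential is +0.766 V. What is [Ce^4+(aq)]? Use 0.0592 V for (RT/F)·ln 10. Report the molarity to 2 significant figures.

2.3 M

Ce⁴⁺/Ce³⁺ is the cathode (higher E°); E°cell = +1.61 − (+0.76) = +0.85 V with n = 1.
Since E = E° − (0.0592/n)·log Q, log Q = n(E° − E)/0.0592 = 1.419.
The balanced reaction is Ce^4+(aq) + Fe^2+(aq) → Ce^3+(aq) + Fe^3+(aq), so Q = ([Ce^3+(aq)]·[Fe^3+(aq)]) / ([Ce^4+(aq)]·[Fe^2+(aq)]).
Solving for the unknown gives log [Ce^4+(aq)] = 0.357, so [Ce^4+(aq)] ≈ 2.3 M.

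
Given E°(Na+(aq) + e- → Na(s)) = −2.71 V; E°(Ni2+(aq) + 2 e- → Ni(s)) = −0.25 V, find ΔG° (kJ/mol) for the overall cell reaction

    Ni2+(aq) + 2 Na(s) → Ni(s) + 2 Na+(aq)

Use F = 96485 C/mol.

In the reaction as written Ni2+(aq) is reduced, so the Ni²⁺/Ni couple is the cathode and Na⁺/Na is the anode.
E°cell = −0.25 − (−2.71) = +2.46 V; balancing electrons gives n = 2.
ΔG° = −nFE°cell = −(2)(96485)(+2.46) J/mol = −475 kJ/mol.

−475 kJ/mol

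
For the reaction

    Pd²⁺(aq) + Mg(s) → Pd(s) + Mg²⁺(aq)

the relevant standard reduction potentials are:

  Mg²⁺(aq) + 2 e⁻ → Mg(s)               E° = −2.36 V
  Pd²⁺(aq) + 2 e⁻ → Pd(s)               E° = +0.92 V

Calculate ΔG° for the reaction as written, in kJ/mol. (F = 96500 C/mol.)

In the reaction as written Pd²⁺(aq) is reduced, so the Pd²⁺/Pd couple is the cathode and Mg²⁺/Mg is the anode.
E°cell = +0.92 − (−2.36) = +3.28 V; balancing electrons gives n = 2.
ΔG° = −nFE°cell = −(2)(96500)(+3.28) J/mol = −633 kJ/mol.

−633 kJ/mol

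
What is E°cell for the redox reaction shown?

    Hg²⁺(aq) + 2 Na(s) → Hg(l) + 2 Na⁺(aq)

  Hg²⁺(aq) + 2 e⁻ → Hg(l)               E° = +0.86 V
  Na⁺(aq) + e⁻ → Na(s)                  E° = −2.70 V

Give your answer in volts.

In the reaction as written, Hg²⁺(aq) is reduced (cathode) and Na⁺(aq) is produced by oxidation at the anode.
E°cell = E°(cathode) − E°(anode) = +0.86 − (−2.70) = +3.56 V.
The positive value indicates the reaction is spontaneous as written.

+3.56 V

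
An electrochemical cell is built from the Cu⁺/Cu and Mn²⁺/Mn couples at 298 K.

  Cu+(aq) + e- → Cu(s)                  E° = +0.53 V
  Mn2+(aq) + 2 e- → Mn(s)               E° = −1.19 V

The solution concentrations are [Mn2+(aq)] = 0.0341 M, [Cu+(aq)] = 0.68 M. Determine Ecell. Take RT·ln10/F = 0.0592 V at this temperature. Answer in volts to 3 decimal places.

Since E°(Cu⁺/Cu) > E°(Mn²⁺/Mn), Cu⁺/Cu serves as the cathode.
E°cell = E°cat − E°an = +0.53 − (−1.19) = +1.72 V; n = 2.
The balanced reaction is 2 Cu+(aq) + Mn(s) → 2 Cu(s) + Mn2+(aq), so Q = [Mn2+(aq)] / [Cu+(aq)]^2 = 0.0737 and log Q = −1.132.
By the Nernst equation, E = +1.72 − (0.0592/2)·(−1.132) = +1.754 V.

+1.754 V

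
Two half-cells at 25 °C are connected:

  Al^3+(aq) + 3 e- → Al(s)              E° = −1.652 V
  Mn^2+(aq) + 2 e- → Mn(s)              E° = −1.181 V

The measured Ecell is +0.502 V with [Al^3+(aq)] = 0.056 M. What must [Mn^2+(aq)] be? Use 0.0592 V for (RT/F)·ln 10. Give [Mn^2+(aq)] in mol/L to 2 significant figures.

1.6 M

Mn²⁺/Mn is the cathode (higher E°); E°cell = −1.181 − (−1.652) = +0.471 V with n = 6.
Since E = E° − (0.0592/n)·log Q, log Q = n(E° − E)/0.0592 = −3.142.
The balanced reaction is 3 Mn^2+(aq) + 2 Al(s) → 3 Mn(s) + 2 Al^3+(aq), so Q = [Al^3+(aq)]^2 / [Mn^2+(aq)]^3.
Substituting the known concentrations and solving, log [Mn^2+(aq)] = 0.213 and [Mn^2+(aq)] = 1.6 M.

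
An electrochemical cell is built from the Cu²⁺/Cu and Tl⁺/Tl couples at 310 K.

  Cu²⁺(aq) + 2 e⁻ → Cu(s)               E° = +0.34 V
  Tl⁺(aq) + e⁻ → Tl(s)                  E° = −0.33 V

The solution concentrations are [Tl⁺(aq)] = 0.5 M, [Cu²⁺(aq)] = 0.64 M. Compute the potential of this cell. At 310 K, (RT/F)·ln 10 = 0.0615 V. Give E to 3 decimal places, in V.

Since E°(Cu²⁺/Cu) > E°(Tl⁺/Tl), Cu²⁺/Cu serves as the cathode.
E°cell = E°cat − E°an = +0.34 − (−0.33) = +0.67 V; n = 2.
The balanced reaction is Cu²⁺(aq) + 2 Tl(s) → Cu(s) + 2 Tl⁺(aq), so Q = [Tl⁺(aq)]^2 / [Cu²⁺(aq)] = 0.391 and log Q = −0.408.
E = E° − (0.0615/n)·log Q = +0.67 − (0.0615/2)(−0.408) = +0.683 V.

+0.683 V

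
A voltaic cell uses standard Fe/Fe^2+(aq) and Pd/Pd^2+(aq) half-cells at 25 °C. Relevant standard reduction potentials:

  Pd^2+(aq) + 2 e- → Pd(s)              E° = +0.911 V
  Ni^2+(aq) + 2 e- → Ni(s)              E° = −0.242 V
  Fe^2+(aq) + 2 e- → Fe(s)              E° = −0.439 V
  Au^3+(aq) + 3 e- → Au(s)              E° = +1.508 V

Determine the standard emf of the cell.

+1.350 V

The Pd²⁺/Pd couple has the higher E°, so Pd ion is reduced (cathode) and Fe is oxidized (anode).
E°cell = E°(cathode) − E°(anode) = +0.911 − (−0.439) = +1.350 V.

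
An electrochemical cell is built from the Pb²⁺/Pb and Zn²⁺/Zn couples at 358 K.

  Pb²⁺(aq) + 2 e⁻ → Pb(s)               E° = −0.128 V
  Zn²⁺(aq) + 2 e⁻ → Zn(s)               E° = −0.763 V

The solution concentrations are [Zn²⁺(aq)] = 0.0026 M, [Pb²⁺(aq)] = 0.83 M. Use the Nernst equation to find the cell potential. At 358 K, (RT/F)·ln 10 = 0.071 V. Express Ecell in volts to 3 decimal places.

Pb²⁺/Pb is reduced (cathode, E° = −0.128 V) and Zn²⁺/Zn is oxidized (anode).
The standard potential is −0.128 − (−0.763) = +0.635 V and the balanced reaction transfers n = 2 electrons.
Balancing gives Pb²⁺(aq) + Zn(s) → Pb(s) + Zn²⁺(aq); hence Q = [Zn²⁺(aq)] / [Pb²⁺(aq)] = 0.00313 (log Q = −2.504).
By the Nernst equation, E = +0.635 − (0.071/2)·(−2.504) = +0.724 V.

+0.724 V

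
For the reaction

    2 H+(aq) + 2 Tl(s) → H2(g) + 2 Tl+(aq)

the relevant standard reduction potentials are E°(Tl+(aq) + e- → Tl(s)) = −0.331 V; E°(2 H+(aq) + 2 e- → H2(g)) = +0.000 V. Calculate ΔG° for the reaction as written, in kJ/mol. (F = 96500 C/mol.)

−63.9 kJ/mol

In the reaction as written H+(aq) is reduced, so the 2H⁺/H₂ couple is the cathode and Tl⁺/Tl is the anode.
E°cell = +0.000 − (−0.331) = +0.331 V; balancing electrons gives n = 2.
ΔG° = −nFE°cell = −(2)(96500)(+0.331) J/mol = −63.9 kJ/mol.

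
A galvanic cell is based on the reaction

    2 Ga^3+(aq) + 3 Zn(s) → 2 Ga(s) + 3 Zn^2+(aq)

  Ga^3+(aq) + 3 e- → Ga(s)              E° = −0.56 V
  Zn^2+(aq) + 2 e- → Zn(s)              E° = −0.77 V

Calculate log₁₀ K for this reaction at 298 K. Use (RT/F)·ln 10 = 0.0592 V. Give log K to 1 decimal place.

log K = 21.3

The Ga³⁺/Ga couple is reduced (cathode); E°cell = −0.56 − (−0.77) = +0.21 V with n = 6.
At equilibrium E = 0, so log K = nE°cell / 0.0592 = (6)(+0.21) / 0.0592 = 21.3.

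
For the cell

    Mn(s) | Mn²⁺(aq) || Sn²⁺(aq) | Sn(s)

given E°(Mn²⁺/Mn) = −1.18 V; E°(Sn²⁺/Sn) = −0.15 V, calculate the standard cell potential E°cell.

By convention the left-hand electrode in cell notation is the anode (oxidation) and the right-hand electrode is the cathode (reduction).
E°cell = E°(right) − E°(left) = −0.15 − (−1.18) = +1.03 V.

+1.03 V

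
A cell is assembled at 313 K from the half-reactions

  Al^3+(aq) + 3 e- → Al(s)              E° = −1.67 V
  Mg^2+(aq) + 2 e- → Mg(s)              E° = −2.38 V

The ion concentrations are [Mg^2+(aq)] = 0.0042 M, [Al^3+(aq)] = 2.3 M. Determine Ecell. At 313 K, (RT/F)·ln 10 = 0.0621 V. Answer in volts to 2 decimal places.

+0.79 V

Since E°(Al³⁺/Al) > E°(Mg²⁺/Mg), Al³⁺/Al serves as the cathode.
E°cell = −1.67 − (−2.38) = +0.71 V, with n = 6 electrons transferred.
For the overall reaction 2 Al^3+(aq) + 3 Mg(s) → 2 Al(s) + 3 Mg^2+(aq), Q = [Mg^2+(aq)]^3 / [Al^3+(aq)]^2 = 1.4×10^−8, giving log Q = −7.854.
Applying E = E° − (RT ln10/nF)·log Q gives +0.71 − (0.0621/6)(−7.854) = +0.79 V.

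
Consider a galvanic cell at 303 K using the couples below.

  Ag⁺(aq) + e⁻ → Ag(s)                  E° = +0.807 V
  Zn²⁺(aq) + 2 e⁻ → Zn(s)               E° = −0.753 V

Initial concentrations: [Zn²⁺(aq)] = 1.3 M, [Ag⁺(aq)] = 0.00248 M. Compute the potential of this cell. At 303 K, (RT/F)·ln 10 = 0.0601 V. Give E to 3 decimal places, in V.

Ag⁺/Ag is reduced (cathode, E° = +0.807 V) and Zn²⁺/Zn is oxidized (anode).
E°cell = E°cat − E°an = +0.807 − (−0.753) = +1.560 V; n = 2.
For the overall reaction 2 Ag⁺(aq) + Zn(s) → 2 Ag(s) + Zn²⁺(aq), Q = [Zn²⁺(aq)] / [Ag⁺(aq)]^2 = 2.11×10^5, giving log Q = 5.325.
By the Nernst equation, E = +1.560 − (0.0601/2)·(5.325) = +1.400 V.

+1.400 V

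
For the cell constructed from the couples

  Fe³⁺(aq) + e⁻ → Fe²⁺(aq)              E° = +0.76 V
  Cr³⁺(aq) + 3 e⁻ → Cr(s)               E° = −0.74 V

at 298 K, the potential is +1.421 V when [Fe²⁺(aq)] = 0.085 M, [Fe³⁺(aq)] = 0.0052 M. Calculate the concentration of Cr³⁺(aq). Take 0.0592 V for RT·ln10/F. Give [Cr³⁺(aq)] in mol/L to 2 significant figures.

2.3 M

Fe³⁺/Fe²⁺ is the cathode (higher E°); E°cell = +0.76 − (−0.74) = +1.50 V with n = 3.
Rearranging E = E° − (0.0592/n)·log Q gives log Q = 3(+1.50 − (+1.421))/0.0592 = 4.003.
Balancing electrons gives 3 Fe³⁺(aq) + Cr(s) → 3 Fe²⁺(aq) + Cr³⁺(aq); thus Q = ([Fe²⁺(aq)]^3·[Cr³⁺(aq)]) / [Fe³⁺(aq)]^3.
Substituting the known concentrations and solving, log [Cr³⁺(aq)] = 0.363 and [Cr³⁺(aq)] = 2.3 M.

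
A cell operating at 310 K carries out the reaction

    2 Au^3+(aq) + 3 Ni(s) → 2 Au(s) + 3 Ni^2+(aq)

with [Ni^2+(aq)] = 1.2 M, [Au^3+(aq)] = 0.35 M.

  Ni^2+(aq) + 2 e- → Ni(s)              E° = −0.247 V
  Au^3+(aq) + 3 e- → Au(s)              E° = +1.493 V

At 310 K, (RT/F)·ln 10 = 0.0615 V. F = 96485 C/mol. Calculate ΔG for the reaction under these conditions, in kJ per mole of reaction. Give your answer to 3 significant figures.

E°cell = +1.493 − (−0.247) = +1.740 V; the balanced reaction transfers n = 6 electrons.
The reaction quotient is [Ni^2+(aq)]^3 / [Au^3+(aq)]^2 = 14.1; by Nernst, E = +1.740 − (0.0615/6)(1.149) = +1.7282 V.
ΔG = −nFE = −(6)(96485)(+1.7282) J/mol = −1000 kJ/mol.

−1000 kJ/mol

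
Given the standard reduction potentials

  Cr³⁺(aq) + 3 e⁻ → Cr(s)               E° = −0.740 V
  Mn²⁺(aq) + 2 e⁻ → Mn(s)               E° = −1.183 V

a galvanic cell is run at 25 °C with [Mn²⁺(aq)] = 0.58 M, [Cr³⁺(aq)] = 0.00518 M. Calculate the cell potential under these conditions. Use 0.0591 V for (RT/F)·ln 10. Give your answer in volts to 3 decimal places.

+0.405 V

The Cr³⁺/Cr couple has the more positive E°, so it is the cathode; Mn²⁺/Mn is the anode.
The standard potential is −0.740 − (−1.183) = +0.443 V and the balanced reaction transfers n = 6 electrons.
For the overall reaction 2 Cr³⁺(aq) + 3 Mn(s) → 2 Cr(s) + 3 Mn²⁺(aq), Q = [Mn²⁺(aq)]^3 / [Cr³⁺(aq)]^2 = 7.27×10^3, giving log Q = 3.862.
E = E° − (0.0591/n)·log Q = +0.443 − (0.0591/6)(3.862) = +0.405 V.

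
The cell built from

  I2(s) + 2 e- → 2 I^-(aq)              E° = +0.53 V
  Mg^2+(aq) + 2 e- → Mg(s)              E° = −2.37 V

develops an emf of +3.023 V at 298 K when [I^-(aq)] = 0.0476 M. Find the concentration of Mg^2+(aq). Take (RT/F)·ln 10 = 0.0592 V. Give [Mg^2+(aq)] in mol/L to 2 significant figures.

0.031 M

The I₂/I⁻ couple has the larger reduction potential, so it is the cathode: E°cell = +0.53 − (−2.37) = +2.90 V and n = 2.
Rearranging E = E° − (0.0592/n)·log Q gives log Q = 2(+2.90 − (+3.023))/0.0592 = −4.155.
Balancing electrons gives I2(s) + Mg(s) → 2 I^-(aq) + Mg^2+(aq); thus Q = [I^-(aq)]^2·[Mg^2+(aq)].
Isolating [Mg^2+(aq)] in Q = 10^{−4.155} yields log [Mg^2+(aq)] = −1.510, i.e. 0.031 M.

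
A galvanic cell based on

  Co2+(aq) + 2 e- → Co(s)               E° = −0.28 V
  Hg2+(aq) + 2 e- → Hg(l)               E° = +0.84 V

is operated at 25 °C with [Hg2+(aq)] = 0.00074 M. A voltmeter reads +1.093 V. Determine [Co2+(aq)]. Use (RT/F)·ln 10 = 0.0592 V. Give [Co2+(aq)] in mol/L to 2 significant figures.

0.0060 M

With Hg²⁺/Hg at the cathode and Co²⁺/Co at the anode, E°cell = +0.84 − (−0.28) = +1.12 V (n = 2).
Since E = E° − (0.0592/n)·log Q, log Q = n(E° − E)/0.0592 = 0.912.
For Hg2+(aq) + Co(s) → Hg(l) + Co2+(aq), the reaction quotient is Q = [Co2+(aq)] / [Hg2+(aq)].
Substituting the known concentrations and solving, log [Co2+(aq)] = −2.219 and [Co2+(aq)] = 0.0060 M.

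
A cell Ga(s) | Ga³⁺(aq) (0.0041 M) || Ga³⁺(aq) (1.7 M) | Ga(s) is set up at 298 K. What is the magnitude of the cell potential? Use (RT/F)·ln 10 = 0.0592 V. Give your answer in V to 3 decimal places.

For a concentration cell E°cell = 0, since both electrodes use the same couple.
The compartment with the higher Ga³⁺(aq) concentration (1.7 M) acts as the cathode; ions are reduced there and produced at the dilute (0.0041 M) anode.
With n = 3, Ecell = −(0.0592/3)·log([dilute]/[conc]) = −(0.0592/3)·log(0.0041/1.7) = +0.052 V.

0.052 V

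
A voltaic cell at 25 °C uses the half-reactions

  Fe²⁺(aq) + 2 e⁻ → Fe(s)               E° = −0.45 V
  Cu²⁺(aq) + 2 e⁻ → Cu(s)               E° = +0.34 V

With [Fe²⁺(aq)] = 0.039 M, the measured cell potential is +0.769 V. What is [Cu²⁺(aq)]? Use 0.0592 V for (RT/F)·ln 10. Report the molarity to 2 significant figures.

0.0076 M

Cu²⁺/Cu is the cathode (higher E°); E°cell = +0.34 − (−0.45) = +0.79 V with n = 2.
From the Nernst equation, log Q = n(E° − E)/0.0592 = 2·(+0.79 − (+0.769))/0.0592 = 0.709.
For Cu²⁺(aq) + Fe(s) → Cu(s) + Fe²⁺(aq), the reaction quotient is Q = [Fe²⁺(aq)] / [Cu²⁺(aq)].
Substituting the known concentrations and solving, log [Cu²⁺(aq)] = −2.118 and [Cu²⁺(aq)] = 0.0076 M.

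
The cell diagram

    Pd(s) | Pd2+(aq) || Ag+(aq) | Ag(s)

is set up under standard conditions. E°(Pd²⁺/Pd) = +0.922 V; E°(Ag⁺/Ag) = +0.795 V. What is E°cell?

−0.127 V

By convention the left-hand electrode in cell notation is the anode (oxidation) and the right-hand electrode is the cathode (reduction).
E°cell = E°(right) − E°(left) = +0.795 − (+0.922) = −0.127 V.
The negative sign shows that, as written, the cell would require an external voltage to drive the reaction.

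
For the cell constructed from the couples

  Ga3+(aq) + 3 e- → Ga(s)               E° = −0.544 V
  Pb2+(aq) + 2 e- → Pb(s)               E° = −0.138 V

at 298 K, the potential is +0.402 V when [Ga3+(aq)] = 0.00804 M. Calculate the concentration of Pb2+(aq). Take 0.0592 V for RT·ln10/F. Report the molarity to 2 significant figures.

0.029 M

Pb²⁺/Pb is the cathode (higher E°); E°cell = −0.138 − (−0.544) = +0.406 V with n = 6.
Rearranging E = E° − (0.0592/n)·log Q gives log Q = 6(+0.406 − (+0.402))/0.0592 = 0.405.
Balancing electrons gives 3 Pb2+(aq) + 2 Ga(s) → 3 Pb(s) + 2 Ga3+(aq); thus Q = [Ga3+(aq)]^2 / [Pb2+(aq)]^3.
Isolating [Pb2+(aq)] in Q = 10^{0.405} yields log [Pb2+(aq)] = −1.531, i.e. 0.029 M.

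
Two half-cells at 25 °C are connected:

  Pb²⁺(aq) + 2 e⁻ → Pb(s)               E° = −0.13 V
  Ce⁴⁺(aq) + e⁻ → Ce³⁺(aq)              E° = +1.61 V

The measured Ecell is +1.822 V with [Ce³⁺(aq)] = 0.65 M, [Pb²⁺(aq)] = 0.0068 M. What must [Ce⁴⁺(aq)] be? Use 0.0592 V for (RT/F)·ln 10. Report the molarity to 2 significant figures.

1.3 M

Ce⁴⁺/Ce³⁺ is the cathode (higher E°); E°cell = +1.61 − (−0.13) = +1.74 V with n = 2.
Rearranging E = E° − (0.0592/n)·log Q gives log Q = 2(+1.74 − (+1.822))/0.0592 = −2.770.
For 2 Ce⁴⁺(aq) + Pb(s) → 2 Ce³⁺(aq) + Pb²⁺(aq), the reaction quotient is Q = ([Ce³⁺(aq)]^2·[Pb²⁺(aq)]) / [Ce⁴⁺(aq)]^2.
Substituting the known concentrations and solving, log [Ce⁴⁺(aq)] = 0.114 and [Ce⁴⁺(aq)] = 1.3 M.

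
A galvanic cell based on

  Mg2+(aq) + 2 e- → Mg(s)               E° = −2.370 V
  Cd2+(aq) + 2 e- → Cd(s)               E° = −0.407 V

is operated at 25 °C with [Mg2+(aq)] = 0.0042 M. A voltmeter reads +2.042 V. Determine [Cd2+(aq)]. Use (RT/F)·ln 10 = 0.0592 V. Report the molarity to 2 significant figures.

2.0 M

The Cd²⁺/Cd couple has the larger reduction potential, so it is the cathode: E°cell = −0.407 − (−2.370) = +1.963 V and n = 2.
Since E = E° − (0.0592/n)·log Q, log Q = n(E° − E)/0.0592 = −2.669.
The balanced reaction is Cd2+(aq) + Mg(s) → Cd(s) + Mg2+(aq), so Q = [Mg2+(aq)] / [Cd2+(aq)].
Isolating [Cd2+(aq)] in Q = 10^{−2.669} yields log [Cd2+(aq)] = 0.292, i.e. 2.0 M.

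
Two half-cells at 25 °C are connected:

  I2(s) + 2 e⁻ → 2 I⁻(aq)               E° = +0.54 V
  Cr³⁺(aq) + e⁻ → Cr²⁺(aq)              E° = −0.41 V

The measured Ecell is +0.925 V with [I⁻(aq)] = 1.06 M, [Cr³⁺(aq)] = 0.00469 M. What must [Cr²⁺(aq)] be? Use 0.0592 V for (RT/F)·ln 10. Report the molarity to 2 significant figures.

The I₂/I⁻ couple has the larger reduction potential, so it is the cathode: E°cell = +0.54 − (−0.41) = +0.95 V and n = 2.
From the Nernst equation, log Q = n(E° − E)/0.0592 = 2·(+0.95 − (+0.925))/0.0592 = 0.845.
The balanced reaction is I2(s) + 2 Cr²⁺(aq) → 2 I⁻(aq) + 2 Cr³⁺(aq), so Q = ([I⁻(aq)]^2·[Cr³⁺(aq)]^2) / [Cr²⁺(aq)]^2.
Substituting the known concentrations and solving, log [Cr²⁺(aq)] = −2.726 and [Cr²⁺(aq)] = 0.0019 M.

0.0019 M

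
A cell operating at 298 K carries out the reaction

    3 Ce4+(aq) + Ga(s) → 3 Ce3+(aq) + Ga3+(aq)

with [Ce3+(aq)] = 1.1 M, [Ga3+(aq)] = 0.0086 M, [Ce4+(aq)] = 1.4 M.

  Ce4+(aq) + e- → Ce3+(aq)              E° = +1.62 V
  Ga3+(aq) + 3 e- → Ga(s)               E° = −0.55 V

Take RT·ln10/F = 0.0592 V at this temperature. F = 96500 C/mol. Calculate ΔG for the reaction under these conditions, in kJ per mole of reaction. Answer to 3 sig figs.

−642 kJ/mol

The standard cell potential is +1.62 − (−0.55) = +2.17 V, with n = 3 electrons in the balanced equation.
Here Q = ([Ce3+(aq)]^3·[Ga3+(aq)]) / [Ce4+(aq)]^3 = 0.00417 (log Q = −2.380), giving E = +2.17 − (0.0592/3)·(−2.380) = +2.2170 V.
ΔG = −nFE = −(3)(96500)(+2.2170) J/mol = −642 kJ/mol.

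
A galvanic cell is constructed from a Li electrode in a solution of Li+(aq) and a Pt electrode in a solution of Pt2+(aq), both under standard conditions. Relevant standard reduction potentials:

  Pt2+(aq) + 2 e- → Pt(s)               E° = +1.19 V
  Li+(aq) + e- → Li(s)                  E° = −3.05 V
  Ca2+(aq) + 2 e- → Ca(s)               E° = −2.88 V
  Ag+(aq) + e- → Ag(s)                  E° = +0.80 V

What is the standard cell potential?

Of the two couples in this cell, the one with the more positive reduction potential is reduced at the cathode: here that is Pt²⁺/Pt (+1.19 V); Li⁺/Li (−3.05 V) is the anode.
E°cell = E°(cathode) − E°(anode) = +1.19 − (−3.05) = +4.24 V.

+4.24 V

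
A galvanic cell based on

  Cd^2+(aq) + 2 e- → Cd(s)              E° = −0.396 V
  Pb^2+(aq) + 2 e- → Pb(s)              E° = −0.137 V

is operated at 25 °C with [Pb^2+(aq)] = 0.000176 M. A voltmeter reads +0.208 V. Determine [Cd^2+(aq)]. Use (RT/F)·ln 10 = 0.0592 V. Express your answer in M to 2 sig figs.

With Pb²⁺/Pb at the cathode and Cd²⁺/Cd at the anode, E°cell = −0.137 − (−0.396) = +0.259 V (n = 2).
Since E = E° − (0.0592/n)·log Q, log Q = n(E° − E)/0.0592 = 1.723.
For Pb^2+(aq) + Cd(s) → Pb(s) + Cd^2+(aq), the reaction quotient is Q = [Cd^2+(aq)] / [Pb^2+(aq)].
Substituting the known concentrations and solving, log [Cd^2+(aq)] = −2.031 and [Cd^2+(aq)] = 0.0093 M.

0.0093 M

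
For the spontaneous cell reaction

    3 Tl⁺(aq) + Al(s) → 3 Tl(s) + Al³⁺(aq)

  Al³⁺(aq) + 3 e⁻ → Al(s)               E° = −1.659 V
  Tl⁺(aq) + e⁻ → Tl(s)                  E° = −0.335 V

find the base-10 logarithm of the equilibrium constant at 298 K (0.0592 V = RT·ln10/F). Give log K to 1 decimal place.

log K = 67.1

The Tl⁺/Tl couple is reduced (cathode); E°cell = −0.335 − (−1.659) = +1.324 V with n = 3.
At equilibrium E = 0, so log K = nE°cell / 0.0592 = (3)(+1.324) / 0.0592 = 67.1.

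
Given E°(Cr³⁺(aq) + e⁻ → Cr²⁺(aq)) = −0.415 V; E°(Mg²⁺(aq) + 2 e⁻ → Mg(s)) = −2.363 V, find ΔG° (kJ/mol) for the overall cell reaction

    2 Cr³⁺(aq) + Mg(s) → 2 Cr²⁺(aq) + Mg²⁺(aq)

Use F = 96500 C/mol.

In the reaction as written Cr³⁺(aq) is reduced, so the Cr³⁺/Cr²⁺ couple is the cathode and Mg²⁺/Mg is the anode.
E°cell = −0.415 − (−2.363) = +1.948 V; balancing electrons gives n = 2.
ΔG° = −nFE°cell = −(2)(96500)(+1.948) J/mol = −376 kJ/mol.

−376 kJ/mol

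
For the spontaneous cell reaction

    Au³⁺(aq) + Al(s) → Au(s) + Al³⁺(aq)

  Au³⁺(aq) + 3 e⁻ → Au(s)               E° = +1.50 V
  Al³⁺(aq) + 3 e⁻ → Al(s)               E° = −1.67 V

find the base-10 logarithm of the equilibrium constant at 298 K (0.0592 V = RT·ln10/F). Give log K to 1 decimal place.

log K = 160.6

The Au³⁺/Au couple is reduced (cathode); E°cell = +1.50 − (−1.67) = +3.17 V with n = 3.
At equilibrium E = 0, so log K = nE°cell / 0.0592 = (3)(+3.17) / 0.0592 = 160.6.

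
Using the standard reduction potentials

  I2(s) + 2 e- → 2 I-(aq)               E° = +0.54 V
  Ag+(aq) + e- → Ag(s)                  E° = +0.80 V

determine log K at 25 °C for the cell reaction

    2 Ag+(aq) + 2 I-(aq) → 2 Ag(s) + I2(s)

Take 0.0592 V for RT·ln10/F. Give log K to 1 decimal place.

The Ag⁺/Ag couple is reduced (cathode); E°cell = +0.80 − (+0.54) = +0.26 V with n = 2.
At equilibrium E = 0, so log K = nE°cell / 0.0592 = (2)(+0.26) / 0.0592 = 8.8.

log K = 8.8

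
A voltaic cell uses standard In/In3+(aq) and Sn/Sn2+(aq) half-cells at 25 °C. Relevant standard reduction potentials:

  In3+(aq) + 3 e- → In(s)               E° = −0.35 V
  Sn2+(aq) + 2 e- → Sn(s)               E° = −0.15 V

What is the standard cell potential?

+0.20 V

The Sn²⁺/Sn couple has the higher E°, so Sn ion is reduced (cathode) and In is oxidized (anode).
E°cell = E°(cathode) − E°(anode) = −0.15 − (−0.35) = +0.20 V.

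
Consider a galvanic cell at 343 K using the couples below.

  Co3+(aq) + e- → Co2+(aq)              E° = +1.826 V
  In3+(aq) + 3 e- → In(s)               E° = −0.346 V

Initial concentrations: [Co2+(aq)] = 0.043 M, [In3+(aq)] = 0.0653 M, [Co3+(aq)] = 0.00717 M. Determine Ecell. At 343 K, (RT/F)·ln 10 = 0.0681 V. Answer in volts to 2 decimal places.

Co³⁺/Co²⁺ is reduced (cathode, E° = +1.826 V) and In³⁺/In is oxidized (anode).
The standard potential is +1.826 − (−0.346) = +2.172 V and the balanced reaction transfers n = 3 electrons.
Balancing gives 3 Co3+(aq) + In(s) → 3 Co2+(aq) + In3+(aq); hence Q = ([Co2+(aq)]^3·[In3+(aq)]) / [Co3+(aq)]^3 = 14.1 (log Q = 1.149).
Applying E = E° − (RT ln10/nF)·log Q gives +2.172 − (0.0681/3)(1.149) = +2.15 V.

+2.15 V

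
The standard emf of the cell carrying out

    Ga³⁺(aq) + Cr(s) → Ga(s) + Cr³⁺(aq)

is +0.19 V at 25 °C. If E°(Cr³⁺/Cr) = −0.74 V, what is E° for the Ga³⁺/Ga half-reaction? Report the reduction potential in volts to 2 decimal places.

In the reaction as written the Ga³⁺/Ga couple is reduced (cathode) and Cr³⁺/Cr is oxidized (anode), so E°cell = E°(Ga³⁺/Ga) − E°(Cr³⁺/Cr).
E°(Ga³⁺/Ga) = E°cell + E°(anode) = +0.19 + (−0.74) = −0.55 V.

−0.55 V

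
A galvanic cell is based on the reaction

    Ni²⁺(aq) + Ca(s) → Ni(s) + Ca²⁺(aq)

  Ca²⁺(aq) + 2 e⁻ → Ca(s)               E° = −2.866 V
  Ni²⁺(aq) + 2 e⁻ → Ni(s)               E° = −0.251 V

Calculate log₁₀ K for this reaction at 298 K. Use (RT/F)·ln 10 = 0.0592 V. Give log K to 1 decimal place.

The Ni²⁺/Ni couple is reduced (cathode); E°cell = −0.251 − (−2.866) = +2.615 V with n = 2.
At equilibrium E = 0, so log K = nE°cell / 0.0592 = (2)(+2.615) / 0.0592 = 88.3.

log K = 88.3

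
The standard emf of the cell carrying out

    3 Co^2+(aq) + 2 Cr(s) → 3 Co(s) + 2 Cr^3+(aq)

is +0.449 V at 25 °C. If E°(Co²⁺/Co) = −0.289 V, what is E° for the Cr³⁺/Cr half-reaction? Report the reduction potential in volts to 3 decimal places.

−0.738 V

In the reaction as written the Co²⁺/Co couple is reduced (cathode) and Cr³⁺/Cr is oxidized (anode), so E°cell = E°(Co²⁺/Co) − E°(Cr³⁺/Cr).
E°(Cr³⁺/Cr) = E°(cathode) − E°cell = −0.289 − (+0.449) = −0.738 V.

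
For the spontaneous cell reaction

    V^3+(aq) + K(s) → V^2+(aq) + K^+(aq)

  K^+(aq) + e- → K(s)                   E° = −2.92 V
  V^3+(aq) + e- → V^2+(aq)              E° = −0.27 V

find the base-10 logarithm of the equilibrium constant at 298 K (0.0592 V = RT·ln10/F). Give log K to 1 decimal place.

The V³⁺/V²⁺ couple is reduced (cathode); E°cell = −0.27 − (−2.92) = +2.65 V with n = 1.
At equilibrium E = 0, so log K = nE°cell / 0.0592 = (1)(+2.65) / 0.0592 = 44.8.

log K = 44.8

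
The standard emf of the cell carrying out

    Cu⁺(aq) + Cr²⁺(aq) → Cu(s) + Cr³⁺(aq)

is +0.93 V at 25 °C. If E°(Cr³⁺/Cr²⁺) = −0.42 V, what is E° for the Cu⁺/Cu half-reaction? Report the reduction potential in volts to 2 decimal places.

In the reaction as written the Cu⁺/Cu couple is reduced (cathode) and Cr³⁺/Cr²⁺ is oxidized (anode), so E°cell = E°(Cu⁺/Cu) − E°(Cr³⁺/Cr²⁺).
E°(Cu⁺/Cu) = E°cell + E°(anode) = +0.93 + (−0.42) = +0.51 V.

+0.51 V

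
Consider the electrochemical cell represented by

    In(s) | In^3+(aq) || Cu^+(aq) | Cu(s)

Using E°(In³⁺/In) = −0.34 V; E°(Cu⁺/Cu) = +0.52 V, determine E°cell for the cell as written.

+0.86 V

By convention the left-hand electrode in cell notation is the anode (oxidation) and the right-hand electrode is the cathode (reduction).
E°cell = E°(right) − E°(left) = +0.52 − (−0.34) = +0.86 V.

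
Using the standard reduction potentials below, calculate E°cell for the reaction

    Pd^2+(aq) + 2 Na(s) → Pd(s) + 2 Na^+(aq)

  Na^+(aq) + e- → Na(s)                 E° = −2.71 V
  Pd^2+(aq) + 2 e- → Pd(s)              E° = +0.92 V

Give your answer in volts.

Pd^2+(aq) gains electrons, so the Pd²⁺/Pd couple is the cathode; the Na⁺/Na couple is the anode.
E°cell = E°(cathode) − E°(anode) = +0.92 − (−2.71) = +3.63 V.

+3.63 V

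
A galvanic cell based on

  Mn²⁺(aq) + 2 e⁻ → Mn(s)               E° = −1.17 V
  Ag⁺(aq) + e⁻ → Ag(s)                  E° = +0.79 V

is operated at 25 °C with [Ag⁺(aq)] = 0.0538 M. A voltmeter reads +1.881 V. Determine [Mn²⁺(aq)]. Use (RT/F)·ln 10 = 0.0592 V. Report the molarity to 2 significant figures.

The Ag⁺/Ag couple has the larger reduction potential, so it is the cathode: E°cell = +0.79 − (−1.17) = +1.96 V and n = 2.
Rearranging E = E° − (0.0592/n)·log Q gives log Q = 2(+1.96 − (+1.881))/0.0592 = 2.669.
For 2 Ag⁺(aq) + Mn(s) → 2 Ag(s) + Mn²⁺(aq), the reaction quotient is Q = [Mn²⁺(aq)] / [Ag⁺(aq)]^2.
Solving for the unknown gives log [Mn²⁺(aq)] = 0.131, so [Mn²⁺(aq)] ≈ 1.4 M.

1.4 M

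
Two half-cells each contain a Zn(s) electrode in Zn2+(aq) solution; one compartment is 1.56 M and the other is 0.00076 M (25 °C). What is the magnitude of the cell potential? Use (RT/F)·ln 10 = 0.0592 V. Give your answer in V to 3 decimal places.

For a concentration cell E°cell = 0, since both electrodes use the same couple.
The compartment with the higher Zn2+(aq) concentration (1.56 M) acts as the cathode; ions are reduced there and produced at the dilute (0.00076 M) anode.
With n = 2, Ecell = −(0.0592/2)·log([dilute]/[conc]) = −(0.0592/2)·log(0.00076/1.56) = +0.098 V.

0.098 V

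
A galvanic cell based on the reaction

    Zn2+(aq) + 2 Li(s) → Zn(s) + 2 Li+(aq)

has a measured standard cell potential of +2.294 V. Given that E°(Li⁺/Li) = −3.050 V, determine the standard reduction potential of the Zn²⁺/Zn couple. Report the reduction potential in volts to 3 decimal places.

−0.756 V

In the reaction as written the Zn²⁺/Zn couple is reduced (cathode) and Li⁺/Li is oxidized (anode), so E°cell = E°(Zn²⁺/Zn) − E°(Li⁺/Li).
E°(Zn²⁺/Zn) = E°cell + E°(anode) = +2.294 + (−3.050) = −0.756 V.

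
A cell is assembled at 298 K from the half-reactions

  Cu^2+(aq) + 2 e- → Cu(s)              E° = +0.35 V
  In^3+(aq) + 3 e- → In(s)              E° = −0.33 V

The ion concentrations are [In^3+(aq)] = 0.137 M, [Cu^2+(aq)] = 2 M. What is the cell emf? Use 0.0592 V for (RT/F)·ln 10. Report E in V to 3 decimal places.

Cu²⁺/Cu is reduced (cathode, E° = +0.35 V) and In³⁺/In is oxidized (anode).
E°cell = +0.35 − (−0.33) = +0.68 V, with n = 6 electrons transferred.
The balanced reaction is 3 Cu^2+(aq) + 2 In(s) → 3 Cu(s) + 2 In^3+(aq), so Q = [In^3+(aq)]^2 / [Cu^2+(aq)]^3 = 0.00235 and log Q = −2.630.
By the Nernst equation, E = +0.68 − (0.0592/6)·(−2.630) = +0.706 V.

+0.706 V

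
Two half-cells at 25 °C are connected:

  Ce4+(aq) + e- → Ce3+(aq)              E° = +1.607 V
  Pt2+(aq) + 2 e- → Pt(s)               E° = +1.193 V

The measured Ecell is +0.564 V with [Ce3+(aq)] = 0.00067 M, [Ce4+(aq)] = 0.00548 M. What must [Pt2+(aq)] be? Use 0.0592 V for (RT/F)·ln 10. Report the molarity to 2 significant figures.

The Ce⁴⁺/Ce³⁺ couple has the larger reduction potential, so it is the cathode: E°cell = +1.607 − (+1.193) = +0.414 V and n = 2.
From the Nernst equation, log Q = n(E° − E)/0.0592 = 2·(+0.414 − (+0.564))/0.0592 = −5.068.
Balancing electrons gives 2 Ce4+(aq) + Pt(s) → 2 Ce3+(aq) + Pt2+(aq); thus Q = ([Ce3+(aq)]^2·[Pt2+(aq)]) / [Ce4+(aq)]^2.
Solving for the unknown gives log [Pt2+(aq)] = −3.243, so [Pt2+(aq)] ≈ 0.00057 M.

0.00057 M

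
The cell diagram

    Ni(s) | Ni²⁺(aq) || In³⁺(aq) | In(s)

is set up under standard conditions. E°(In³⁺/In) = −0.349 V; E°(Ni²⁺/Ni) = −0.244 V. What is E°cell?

−0.105 V

By convention the left-hand electrode in cell notation is the anode (oxidation) and the right-hand electrode is the cathode (reduction).
E°cell = E°(right) − E°(left) = −0.349 − (−0.244) = −0.105 V.
The negative sign shows that, as written, the cell would require an external voltage to drive the reaction.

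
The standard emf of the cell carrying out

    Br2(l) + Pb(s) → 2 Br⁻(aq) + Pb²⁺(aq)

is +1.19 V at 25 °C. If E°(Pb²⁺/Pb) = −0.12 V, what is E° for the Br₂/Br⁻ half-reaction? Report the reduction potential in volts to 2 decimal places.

+1.07 V

In the reaction as written the Br₂/Br⁻ couple is reduced (cathode) and Pb²⁺/Pb is oxidized (anode), so E°cell = E°(Br₂/Br⁻) − E°(Pb²⁺/Pb).
E°(Br₂/Br⁻) = E°cell + E°(anode) = +1.19 + (−0.12) = +1.07 V.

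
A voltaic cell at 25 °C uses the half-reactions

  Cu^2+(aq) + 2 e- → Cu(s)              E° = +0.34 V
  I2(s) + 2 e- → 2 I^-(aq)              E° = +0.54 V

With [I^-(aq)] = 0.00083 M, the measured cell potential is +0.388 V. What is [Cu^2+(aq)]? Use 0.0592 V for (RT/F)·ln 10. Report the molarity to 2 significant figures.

The I₂/I⁻ couple has the larger reduction potential, so it is the cathode: E°cell = +0.54 − (+0.34) = +0.20 V and n = 2.
From the Nernst equation, log Q = n(E° − E)/0.0592 = 2·(+0.20 − (+0.388))/0.0592 = −6.351.
For I2(s) + Cu(s) → 2 I^-(aq) + Cu^2+(aq), the reaction quotient is Q = [I^-(aq)]^2·[Cu^2+(aq)].
Substituting the known concentrations and solving, log [Cu^2+(aq)] = −0.189 and [Cu^2+(aq)] = 0.65 M.

0.65 M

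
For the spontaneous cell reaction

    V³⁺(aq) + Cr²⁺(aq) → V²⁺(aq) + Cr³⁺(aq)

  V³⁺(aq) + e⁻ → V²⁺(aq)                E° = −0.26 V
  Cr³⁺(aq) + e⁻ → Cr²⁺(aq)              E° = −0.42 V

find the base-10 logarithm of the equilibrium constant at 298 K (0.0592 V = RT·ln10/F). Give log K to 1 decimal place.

log K = 2.7

The V³⁺/V²⁺ couple is reduced (cathode); E°cell = −0.26 − (−0.42) = +0.16 V with n = 1.
At equilibrium E = 0, so log K = nE°cell / 0.0592 = (1)(+0.16) / 0.0592 = 2.7.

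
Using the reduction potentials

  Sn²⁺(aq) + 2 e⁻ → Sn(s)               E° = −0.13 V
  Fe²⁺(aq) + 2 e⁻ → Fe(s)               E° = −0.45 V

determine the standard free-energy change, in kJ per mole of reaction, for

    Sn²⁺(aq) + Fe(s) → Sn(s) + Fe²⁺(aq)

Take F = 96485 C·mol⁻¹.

−61.8 kJ/mol

In the reaction as written Sn²⁺(aq) is reduced, so the Sn²⁺/Sn couple is the cathode and Fe²⁺/Fe is the anode.
E°cell = −0.13 − (−0.45) = +0.32 V; balancing electrons gives n = 2.
ΔG° = −nFE°cell = −(2)(96485)(+0.32) J/mol = −61.8 kJ/mol.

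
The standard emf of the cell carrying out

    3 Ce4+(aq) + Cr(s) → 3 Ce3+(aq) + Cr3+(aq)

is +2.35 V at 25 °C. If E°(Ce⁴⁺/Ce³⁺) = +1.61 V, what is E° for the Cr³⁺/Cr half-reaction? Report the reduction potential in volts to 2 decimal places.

In the reaction as written the Ce⁴⁺/Ce³⁺ couple is reduced (cathode) and Cr³⁺/Cr is oxidized (anode), so E°cell = E°(Ce⁴⁺/Ce³⁺) − E°(Cr³⁺/Cr).
E°(Cr³⁺/Cr) = E°(cathode) − E°cell = +1.61 − (+2.35) = −0.74 V.

−0.74 V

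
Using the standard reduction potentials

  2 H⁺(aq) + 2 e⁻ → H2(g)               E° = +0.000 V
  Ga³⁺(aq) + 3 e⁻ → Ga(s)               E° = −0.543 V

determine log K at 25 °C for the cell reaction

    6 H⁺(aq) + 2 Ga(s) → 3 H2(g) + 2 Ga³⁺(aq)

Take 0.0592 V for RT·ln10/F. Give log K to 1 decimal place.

The 2H⁺/H₂ couple is reduced (cathode); E°cell = +0.000 − (−0.543) = +0.543 V with n = 6.
At equilibrium E = 0, so log K = nE°cell / 0.0592 = (6)(+0.543) / 0.0592 = 55.0.

log K = 55.0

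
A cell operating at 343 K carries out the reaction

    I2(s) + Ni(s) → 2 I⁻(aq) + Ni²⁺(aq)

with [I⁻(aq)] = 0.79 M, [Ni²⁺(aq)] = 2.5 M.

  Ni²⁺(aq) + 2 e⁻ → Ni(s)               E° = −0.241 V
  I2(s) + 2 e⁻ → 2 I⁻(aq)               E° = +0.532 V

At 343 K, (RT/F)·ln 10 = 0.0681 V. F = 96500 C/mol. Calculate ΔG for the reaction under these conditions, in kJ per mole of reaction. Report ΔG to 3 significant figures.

−148 kJ/mol

With I₂/I⁻ reduced at the cathode, E°cell = +0.532 − (−0.241) = +0.773 V and n = 2.
Here Q = [I⁻(aq)]^2·[Ni²⁺(aq)] = 1.56 (log Q = 0.193), giving E = +0.773 − (0.0681/2)·(0.193) = +0.7664 V.
Then ΔG = −nFE = −2 × 96500 × +0.7664 J/mol = −148 kJ/mol.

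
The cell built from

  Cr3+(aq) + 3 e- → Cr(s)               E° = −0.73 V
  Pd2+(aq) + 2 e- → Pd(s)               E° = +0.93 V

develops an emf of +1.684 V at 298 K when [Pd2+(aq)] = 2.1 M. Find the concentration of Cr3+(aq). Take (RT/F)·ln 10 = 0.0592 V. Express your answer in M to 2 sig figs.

With Pd²⁺/Pd at the cathode and Cr³⁺/Cr at the anode, E°cell = +0.93 − (−0.73) = +1.66 V (n = 6).
Rearranging E = E° − (0.0592/n)·log Q gives log Q = 6(+1.66 − (+1.684))/0.0592 = −2.432.
Balancing electrons gives 3 Pd2+(aq) + 2 Cr(s) → 3 Pd(s) + 2 Cr3+(aq); thus Q = [Cr3+(aq)]^2 / [Pd2+(aq)]^3.
Solving for the unknown gives log [Cr3+(aq)] = −0.733, so [Cr3+(aq)] ≈ 0.18 M.

0.18 M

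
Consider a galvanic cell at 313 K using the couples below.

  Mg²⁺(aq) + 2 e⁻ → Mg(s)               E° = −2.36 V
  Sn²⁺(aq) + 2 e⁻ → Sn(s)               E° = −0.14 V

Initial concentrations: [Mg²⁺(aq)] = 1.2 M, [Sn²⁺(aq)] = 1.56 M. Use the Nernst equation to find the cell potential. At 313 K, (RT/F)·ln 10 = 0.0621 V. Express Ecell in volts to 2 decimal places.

The Sn²⁺/Sn couple has the more positive E°, so it is the cathode; Mg²⁺/Mg is the anode.
The standard potential is −0.14 − (−2.36) = +2.22 V and the balanced reaction transfers n = 2 electrons.
The balanced reaction is Sn²⁺(aq) + Mg(s) → Sn(s) + Mg²⁺(aq), so Q = [Mg²⁺(aq)] / [Sn²⁺(aq)] = 0.769 and log Q = −0.114.
Applying E = E° − (RT ln10/nF)·log Q gives +2.22 − (0.0621/2)(−0.114) = +2.22 V.

+2.22 V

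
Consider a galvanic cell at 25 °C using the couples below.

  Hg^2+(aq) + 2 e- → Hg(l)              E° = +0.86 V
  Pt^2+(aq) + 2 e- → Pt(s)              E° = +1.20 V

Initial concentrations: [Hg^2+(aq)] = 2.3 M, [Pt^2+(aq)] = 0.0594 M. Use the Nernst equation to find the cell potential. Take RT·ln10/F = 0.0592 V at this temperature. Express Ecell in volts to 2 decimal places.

Since E°(Pt²⁺/Pt) > E°(Hg²⁺/Hg), Pt²⁺/Pt serves as the cathode.
The standard potential is +1.20 − (+0.86) = +0.34 V and the balanced reaction transfers n = 2 electrons.
The balanced reaction is Pt^2+(aq) + Hg(l) → Pt(s) + Hg^2+(aq), so Q = [Hg^2+(aq)] / [Pt^2+(aq)] = 38.7 and log Q = 1.588.
By the Nernst equation, E = +0.34 − (0.0592/2)·(1.588) = +0.29 V.

+0.29 V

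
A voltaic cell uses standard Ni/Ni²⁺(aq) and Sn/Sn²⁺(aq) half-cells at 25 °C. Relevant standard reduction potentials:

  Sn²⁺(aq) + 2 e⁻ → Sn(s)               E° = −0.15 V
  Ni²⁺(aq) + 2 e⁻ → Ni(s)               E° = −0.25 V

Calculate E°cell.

+0.10 V

The Sn²⁺/Sn couple has the higher E°, so Sn ion is reduced (cathode) and Ni is oxidized (anode).
E°cell = E°(cathode) − E°(anode) = −0.15 − (−0.25) = +0.10 V.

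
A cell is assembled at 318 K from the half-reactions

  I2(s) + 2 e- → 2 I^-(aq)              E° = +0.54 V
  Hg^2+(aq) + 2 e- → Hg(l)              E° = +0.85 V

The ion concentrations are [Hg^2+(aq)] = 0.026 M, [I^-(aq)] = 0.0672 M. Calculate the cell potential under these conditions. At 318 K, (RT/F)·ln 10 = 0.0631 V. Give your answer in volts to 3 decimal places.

+0.186 V

Since E°(Hg²⁺/Hg) > E°(I₂/I⁻), Hg²⁺/Hg serves as the cathode.
E°cell = +0.85 − (+0.54) = +0.31 V, with n = 2 electrons transferred.
For the overall reaction Hg^2+(aq) + 2 I^-(aq) → Hg(l) + I2(s), Q = 1 / ([Hg^2+(aq)]·[I^-(aq)]^2) = 8.52×10^3, giving log Q = 3.930.
Applying E = E° − (RT ln10/nF)·log Q gives +0.31 − (0.0631/2)(3.930) = +0.186 V.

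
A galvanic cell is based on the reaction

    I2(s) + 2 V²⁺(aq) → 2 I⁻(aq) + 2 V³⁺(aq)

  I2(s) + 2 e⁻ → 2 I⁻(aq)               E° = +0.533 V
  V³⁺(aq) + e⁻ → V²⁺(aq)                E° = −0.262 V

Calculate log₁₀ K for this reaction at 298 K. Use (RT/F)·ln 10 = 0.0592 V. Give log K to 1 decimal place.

log K = 26.9

The I₂/I⁻ couple is reduced (cathode); E°cell = +0.533 − (−0.262) = +0.795 V with n = 2.
At equilibrium E = 0, so log K = nE°cell / 0.0592 = (2)(+0.795) / 0.0592 = 26.9.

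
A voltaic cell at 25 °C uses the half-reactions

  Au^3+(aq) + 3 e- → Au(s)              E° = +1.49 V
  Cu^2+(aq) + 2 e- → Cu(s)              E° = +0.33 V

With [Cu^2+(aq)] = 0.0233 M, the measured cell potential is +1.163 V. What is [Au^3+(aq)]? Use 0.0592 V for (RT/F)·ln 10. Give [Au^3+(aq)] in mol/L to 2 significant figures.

0.0050 M

The Au³⁺/Au couple has the larger reduction potential, so it is the cathode: E°cell = +1.49 − (+0.33) = +1.16 V and n = 6.
From the Nernst equation, log Q = n(E° − E)/0.0592 = 6·(+1.16 − (+1.163))/0.0592 = −0.304.
Balancing electrons gives 2 Au^3+(aq) + 3 Cu(s) → 2 Au(s) + 3 Cu^2+(aq); thus Q = [Cu^2+(aq)]^3 / [Au^3+(aq)]^2.
Solving for the unknown gives log [Au^3+(aq)] = −2.297, so [Au^3+(aq)] ≈ 0.0050 M.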